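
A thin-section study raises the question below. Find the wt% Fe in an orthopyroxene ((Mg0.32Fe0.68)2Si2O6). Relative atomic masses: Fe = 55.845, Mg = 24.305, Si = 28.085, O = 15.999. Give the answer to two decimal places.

Formula mass = 0.64*24.305 + 1.36*55.845 + 2*28.085 + 6*15.999 = 243.668 g/mol, of which 75.949 g is Fe.
So Fe makes up 75.949/243.668 = 0.3117 of the mass, i.e. 31.17%.

31.17 wt%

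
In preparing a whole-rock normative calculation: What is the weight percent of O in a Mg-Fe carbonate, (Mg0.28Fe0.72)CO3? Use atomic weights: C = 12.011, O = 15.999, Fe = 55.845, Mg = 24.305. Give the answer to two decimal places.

44.85 weight percent

M((Mg0.28Fe0.72)CO3) = 107.022 g/mol.
O contributes 3 × 15.999 = 47.997 g per mole.
47.997/107.022 = 0.4485 → 44.85%.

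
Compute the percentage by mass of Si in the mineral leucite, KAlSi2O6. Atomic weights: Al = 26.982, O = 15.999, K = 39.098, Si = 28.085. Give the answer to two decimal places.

M(KAlSi2O6) = 218.244 g/mol.
Si contributes 2 × 28.085 = 56.170 g per mole.
56.170/218.244 = 0.2574 → 25.74%.

25.74 wt%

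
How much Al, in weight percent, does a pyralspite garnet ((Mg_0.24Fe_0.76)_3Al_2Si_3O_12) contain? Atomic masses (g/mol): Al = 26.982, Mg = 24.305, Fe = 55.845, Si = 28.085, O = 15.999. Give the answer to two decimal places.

Molar mass of (Mg_0.24Fe_0.76)_3Al_2Si_3O_12: 0.72·24.305 + 2.28·55.845 + 2·26.982 + 3·28.085 + 12·15.999 = 475.033 g/mol.
Mass of Al per formula unit: 2 × 26.982 = 53.964 g.
Weight fraction Al = 53.964 / 475.033 = 0.1136.

11.36 weight percent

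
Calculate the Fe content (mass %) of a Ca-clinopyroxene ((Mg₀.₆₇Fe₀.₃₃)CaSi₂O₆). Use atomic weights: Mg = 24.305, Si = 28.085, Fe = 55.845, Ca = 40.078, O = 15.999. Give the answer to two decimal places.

8.12 mass %

Molar mass of (Mg₀.₆₇Fe₀.₃₃)CaSi₂O₆: 0.67*24.305 + 0.33*55.845 + 1*40.078 + 2*28.085 + 6*15.999 = 226.955 g/mol.
Mass of Fe per formula unit: 0.33 × 55.845 = 18.429 g.
Weight fraction Fe = 18.429 / 226.955 = 0.0812.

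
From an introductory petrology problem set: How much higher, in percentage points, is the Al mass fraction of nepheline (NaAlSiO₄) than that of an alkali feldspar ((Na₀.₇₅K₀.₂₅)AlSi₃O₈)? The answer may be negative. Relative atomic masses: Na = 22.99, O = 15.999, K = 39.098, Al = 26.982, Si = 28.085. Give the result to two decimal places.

8.86 percentage points

M(NaAlSiO₄) = 142.053 g/mol, so wt% Al = 26.982/142.053 × 100 = 18.99%.
M((Na₀.₇₅K₀.₂₅)AlSi₃O₈) = 266.246 g/mol, so wt% Al = 26.982/266.246 × 100 = 10.13%.
18.99 − 10.13 = 8.86 pp.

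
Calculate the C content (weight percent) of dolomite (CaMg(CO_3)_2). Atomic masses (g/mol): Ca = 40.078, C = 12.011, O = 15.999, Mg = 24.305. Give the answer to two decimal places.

Molar mass of CaMg(CO_3)_2: 1*40.078 + 1*24.305 + 2*12.011 + 6*15.999 = 184.399 g/mol.
Mass of C per formula unit: 2 × 12.011 = 24.022 g.
Weight fraction C = 24.022 / 184.399 = 0.1303.

13.03 weight percent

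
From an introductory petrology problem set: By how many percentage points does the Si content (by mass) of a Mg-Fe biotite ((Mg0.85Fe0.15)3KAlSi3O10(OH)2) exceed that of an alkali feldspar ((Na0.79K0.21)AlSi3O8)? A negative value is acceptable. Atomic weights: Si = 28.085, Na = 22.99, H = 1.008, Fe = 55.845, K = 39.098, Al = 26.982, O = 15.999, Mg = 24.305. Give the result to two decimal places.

-12.19 percentage points

M((Mg0.85Fe0.15)3KAlSi3O10(OH)2) = 431.447 g/mol, so wt% Si = 84.255/431.447 × 100 = 19.53%.
M((Na0.79K0.21)AlSi3O8) = 265.602 g/mol, so wt% Si = 84.255/265.602 × 100 = 31.72%.
19.53 − 31.72 = -12.19 pp.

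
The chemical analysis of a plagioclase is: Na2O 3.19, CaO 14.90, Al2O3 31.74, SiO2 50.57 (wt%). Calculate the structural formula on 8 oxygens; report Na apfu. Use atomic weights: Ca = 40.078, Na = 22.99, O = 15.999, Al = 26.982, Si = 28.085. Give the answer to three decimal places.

0.281 Na apfu

Na2O (M=61.979): mol = 0.05147; Na = 0.10294, O = 0.05147.
CaO (M=56.077): mol = 0.26571; Ca = 0.26571, O = 0.26571.
Al2O3 (M=101.961): mol = 0.31130; Al = 0.62260, O = 0.93390.
SiO2 (M=60.083): mol = 0.84167; Si = 0.84167, O = 1.68334.
ΣO = 2.93442; factor = 8/ΣO = 2.72626.
Na apfu = 0.10294 × 2.72626 = 0.281.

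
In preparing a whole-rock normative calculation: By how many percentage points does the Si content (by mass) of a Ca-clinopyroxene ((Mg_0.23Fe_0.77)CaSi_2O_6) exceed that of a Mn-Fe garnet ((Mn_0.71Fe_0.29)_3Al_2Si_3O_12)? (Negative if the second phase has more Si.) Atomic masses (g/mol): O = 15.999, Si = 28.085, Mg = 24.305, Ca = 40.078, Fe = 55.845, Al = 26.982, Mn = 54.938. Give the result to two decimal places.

6.33 percentage points

First mineral: 56.170 g Si in 240.833 g formula = 23.32 wt% Si.
Second mineral: 84.255 g Si in 495.810 g formula = 16.99 wt% Si.
23.32% − 16.99% gives a difference of 6.33 percentage points.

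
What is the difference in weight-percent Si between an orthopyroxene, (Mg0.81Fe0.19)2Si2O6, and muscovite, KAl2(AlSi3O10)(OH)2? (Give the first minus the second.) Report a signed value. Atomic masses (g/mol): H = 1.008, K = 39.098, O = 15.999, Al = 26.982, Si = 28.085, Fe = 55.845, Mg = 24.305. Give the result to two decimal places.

5.25 percentage points

Si in (Mg0.81Fe0.19)2Si2O6: molar mass 212.759 g/mol; 2×28.085 = 56.170 g → 26.40 wt%.
Si in KAl2(AlSi3O10)(OH)2: molar mass 398.303 g/mol; 3×28.085 = 84.255 g → 21.15 wt%.
Difference = 26.40 − 21.15 = 5.25 percentage points.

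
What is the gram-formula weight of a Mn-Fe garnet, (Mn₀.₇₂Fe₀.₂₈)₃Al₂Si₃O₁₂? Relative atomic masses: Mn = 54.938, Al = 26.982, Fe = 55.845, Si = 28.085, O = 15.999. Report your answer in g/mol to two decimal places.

The formula mass is the sum 2.16×54.938 + 0.84×55.845 + 2×26.982 + 3×28.085 + 12×15.999.

495.78 g/mol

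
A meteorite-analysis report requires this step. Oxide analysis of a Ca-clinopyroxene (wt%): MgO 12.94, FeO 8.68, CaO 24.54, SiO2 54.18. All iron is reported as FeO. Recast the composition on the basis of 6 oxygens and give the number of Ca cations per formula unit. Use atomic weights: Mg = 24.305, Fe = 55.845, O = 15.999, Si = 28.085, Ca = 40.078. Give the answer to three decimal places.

MgO (M=40.304): mol = 0.32106; Mg = 0.32106, O = 0.32106.
FeO (M=71.844): mol = 0.12082; Fe = 0.12082, O = 0.12082.
CaO (M=56.077): mol = 0.43761; Ca = 0.43761, O = 0.43761.
SiO2 (M=60.083): mol = 0.90175; Si = 0.90175, O = 1.80350.
ΣO = 2.68299; factor = 6/ΣO = 2.23631.
Ca apfu = 0.43761 × 2.23631 = 0.979.

0.979 Ca apfu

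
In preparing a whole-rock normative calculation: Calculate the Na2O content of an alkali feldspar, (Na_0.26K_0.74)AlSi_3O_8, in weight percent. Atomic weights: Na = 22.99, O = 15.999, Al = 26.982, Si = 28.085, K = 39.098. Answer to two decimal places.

Molar mass of (Na_0.26K_0.74)AlSi_3O_8 = 0.26×22.99 + 0.74×39.098 + 1×26.982 + 3×28.085 + 8×15.999 = 274.139 g/mol.
Each formula unit contains 0.26 Na, equivalent to 0.26/2 = 0.1300 mol Na2O.
M(Na2O) = 2×22.99 + 1×15.999 = 61.979 g/mol.
Mass of Na2O per formula unit = 0.1300 × 61.979 = 8.057 g.
Na2O wt% = 8.057 / 274.139 × 100 = 2.94%.

2.94 wt%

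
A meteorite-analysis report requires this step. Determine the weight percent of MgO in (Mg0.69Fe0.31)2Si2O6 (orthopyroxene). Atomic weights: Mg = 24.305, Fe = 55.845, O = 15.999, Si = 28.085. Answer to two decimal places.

Molar mass of (Mg0.69Fe0.31)2Si2O6 = 1.38·24.305 + 0.62·55.845 + 2·28.085 + 6·15.999 = 220.329 g/mol.
Each formula unit contains 1.38 Mg, equivalent to 1.38/1 = 1.3800 mol MgO.
M(MgO) = 1×24.305 + 1×15.999 = 40.304 g/mol.
Mass of MgO per formula unit = 1.3800 × 40.304 = 55.620 g.
MgO wt% = 55.620 / 220.329 × 100 = 25.24%.

25.24 wt%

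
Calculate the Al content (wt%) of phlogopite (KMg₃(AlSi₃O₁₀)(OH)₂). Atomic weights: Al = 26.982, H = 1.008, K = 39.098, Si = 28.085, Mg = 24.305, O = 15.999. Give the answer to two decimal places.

Formula mass = 1·39.098 + 3·24.305 + 1·26.982 + 3·28.085 + 12·15.999 + 2·1.008 = 417.254 g/mol, of which 26.982 g is Al.
So Al makes up 26.982/417.254 = 0.0647 of the mass, i.e. 6.47%.

6.47 wt%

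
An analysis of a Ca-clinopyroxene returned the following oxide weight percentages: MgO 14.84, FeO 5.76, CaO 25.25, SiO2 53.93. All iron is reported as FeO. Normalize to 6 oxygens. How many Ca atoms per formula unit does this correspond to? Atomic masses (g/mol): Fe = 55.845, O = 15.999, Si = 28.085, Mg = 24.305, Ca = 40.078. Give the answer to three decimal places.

1.003 Ca apfu

MgO (M=40.304): mol = 0.36820; Mg = 0.36820, O = 0.36820.
FeO (M=71.844): mol = 0.08017; Fe = 0.08017, O = 0.08017.
CaO (M=56.077): mol = 0.45027; Ca = 0.45027, O = 0.45027.
SiO2 (M=60.083): mol = 0.89759; Si = 0.89759, O = 1.79518.
ΣO = 2.69382; factor = 6/ΣO = 2.22732.
Ca apfu = 0.45027 × 2.22732 = 1.003.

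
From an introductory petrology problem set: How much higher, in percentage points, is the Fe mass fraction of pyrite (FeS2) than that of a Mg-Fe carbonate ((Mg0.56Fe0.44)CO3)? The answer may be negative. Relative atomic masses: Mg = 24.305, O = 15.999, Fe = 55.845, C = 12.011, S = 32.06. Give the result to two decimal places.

21.53 percentage points

M(FeS2) = 119.965 g/mol, so wt% Fe = 55.845/119.965 × 100 = 46.55%.
M((Mg0.56Fe0.44)CO3) = 98.191 g/mol, so wt% Fe = 24.572/98.191 × 100 = 25.02%.
46.55 − 25.02 = 21.53 pp.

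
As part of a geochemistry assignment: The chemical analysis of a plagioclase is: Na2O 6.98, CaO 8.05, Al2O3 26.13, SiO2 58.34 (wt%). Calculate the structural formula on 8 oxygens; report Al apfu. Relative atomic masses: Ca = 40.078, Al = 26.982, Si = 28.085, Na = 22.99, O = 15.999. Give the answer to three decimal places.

6.98 wt% Na2O ÷ 61.979 g/mol = 0.11262 mol, giving 0.22524 Na and 0.11262 O.
8.05 wt% CaO ÷ 56.077 g/mol = 0.14355 mol, giving 0.14355 Ca and 0.14355 O.
26.13 wt% Al2O3 ÷ 101.961 g/mol = 0.25627 mol, giving 0.51254 Al and 0.76881 O.
58.34 wt% SiO2 ÷ 60.083 g/mol = 0.97099 mol, giving 0.97099 Si and 1.94198 O.
Oxygen sums to 2.96696; scaling by 8/2.96696 = 2.69636 puts the formula on 8 O.
Al: 0.51254 × 2.69636 = 1.382 atoms per formula unit.

1.382 Al apfu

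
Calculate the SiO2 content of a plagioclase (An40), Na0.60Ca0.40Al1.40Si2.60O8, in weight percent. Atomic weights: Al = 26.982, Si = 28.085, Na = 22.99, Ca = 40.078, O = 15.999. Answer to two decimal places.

Molar mass of Na0.60Ca0.40Al1.40Si2.60O8 = 0.60*22.99 + 0.40*40.078 + 1.40*26.982 + 2.60*28.085 + 8*15.999 = 268.613 g/mol.
Each formula unit contains 2.60 Si, equivalent to 2.60/1 = 2.6000 mol SiO2.
M(SiO2) = 1×28.085 + 2×15.999 = 60.083 g/mol.
Mass of SiO2 per formula unit = 2.6000 × 60.083 = 156.216 g.
SiO2 wt% = 156.216 / 268.613 × 100 = 58.16%.

58.16 wt%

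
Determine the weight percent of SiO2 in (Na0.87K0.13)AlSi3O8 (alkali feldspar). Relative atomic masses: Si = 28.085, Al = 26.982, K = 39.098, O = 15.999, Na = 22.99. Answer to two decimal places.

M((Na0.87K0.13)AlSi3O8) = 264.313 g/mol; M(SiO2) = 60.083 g/mol.
Moles SiO2 per formula unit = 3 Si ÷ 1 = 3.0000.
SiO2 fraction = (3.0000 × 60.083) / 264.313 = 180.249/264.313 = 0.6820.

68.20 wt%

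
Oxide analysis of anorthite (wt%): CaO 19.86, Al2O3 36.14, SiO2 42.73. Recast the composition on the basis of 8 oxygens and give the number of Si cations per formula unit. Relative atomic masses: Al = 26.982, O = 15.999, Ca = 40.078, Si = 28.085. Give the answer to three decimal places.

CaO (M=56.077): mol = 0.35416; Ca = 0.35416, O = 0.35416.
Al2O3 (M=101.961): mol = 0.35445; Al = 0.70890, O = 1.06335.
SiO2 (M=60.083): mol = 0.71118; Si = 0.71118, O = 1.42236.
ΣO = 2.83987; factor = 8/ΣO = 2.81703.
Si apfu = 0.71118 × 2.81703 = 2.003.

2.003 Si apfu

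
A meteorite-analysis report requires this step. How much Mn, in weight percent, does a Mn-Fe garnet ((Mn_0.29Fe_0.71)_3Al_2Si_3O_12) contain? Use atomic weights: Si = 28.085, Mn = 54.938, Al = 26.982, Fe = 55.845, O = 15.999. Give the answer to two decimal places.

9.62 weight percent

Molar mass of (Mn_0.29Fe_0.71)_3Al_2Si_3O_12: 0.87×54.938 + 2.13×55.845 + 2×26.982 + 3×28.085 + 12×15.999 = 496.953 g/mol.
Mass of Mn per formula unit: 0.87 × 54.938 = 47.796 g.
Weight fraction Mn = 47.796 / 496.953 = 0.0962.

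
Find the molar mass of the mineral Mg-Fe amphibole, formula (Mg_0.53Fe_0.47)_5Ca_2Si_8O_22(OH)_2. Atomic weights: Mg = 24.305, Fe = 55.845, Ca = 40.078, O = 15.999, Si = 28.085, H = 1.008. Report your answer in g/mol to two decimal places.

The formula mass is the sum 2.65×24.305 + 2.35×55.845 + 2×40.078 + 8×28.085 + 24×15.999 + 2×1.008.

886.47 g/mol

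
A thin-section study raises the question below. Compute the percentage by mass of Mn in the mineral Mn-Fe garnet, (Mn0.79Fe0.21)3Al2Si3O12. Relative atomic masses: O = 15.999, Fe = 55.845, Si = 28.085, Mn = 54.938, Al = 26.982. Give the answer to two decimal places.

26.27 weight percent

Formula mass = 2.37*54.938 + 0.63*55.845 + 2*26.982 + 3*28.085 + 12*15.999 = 495.592 g/mol, of which 130.203 g is Mn.
So Mn makes up 130.203/495.592 = 0.2627 of the mass, i.e. 26.27%.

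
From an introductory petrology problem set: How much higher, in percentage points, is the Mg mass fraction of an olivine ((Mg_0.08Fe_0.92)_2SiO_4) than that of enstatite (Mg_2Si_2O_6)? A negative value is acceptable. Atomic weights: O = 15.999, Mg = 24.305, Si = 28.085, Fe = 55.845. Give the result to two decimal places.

-22.25 percentage points

M((Mg_0.08Fe_0.92)_2SiO_4) = 198.725 g/mol, so wt% Mg = 3.889/198.725 × 100 = 1.96%.
M(Mg_2Si_2O_6) = 200.774 g/mol, so wt% Mg = 48.610/200.774 × 100 = 24.21%.
1.96 − 24.21 = -22.25 pp.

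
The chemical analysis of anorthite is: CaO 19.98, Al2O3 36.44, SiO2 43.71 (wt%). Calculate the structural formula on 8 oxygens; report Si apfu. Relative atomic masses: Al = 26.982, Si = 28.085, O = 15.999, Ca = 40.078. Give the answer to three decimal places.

19.98 wt% CaO ÷ 56.077 g/mol = 0.35630 mol, giving 0.35630 Ca and 0.35630 O.
36.44 wt% Al2O3 ÷ 101.961 g/mol = 0.35739 mol, giving 0.71478 Al and 1.07217 O.
43.71 wt% SiO2 ÷ 60.083 g/mol = 0.72749 mol, giving 0.72749 Si and 1.45498 O.
Oxygen sums to 2.88345; scaling by 8/2.88345 = 2.77445 puts the formula on 8 O.
Si: 0.72749 × 2.77445 = 2.018 atoms per formula unit.

2.018 Si apfu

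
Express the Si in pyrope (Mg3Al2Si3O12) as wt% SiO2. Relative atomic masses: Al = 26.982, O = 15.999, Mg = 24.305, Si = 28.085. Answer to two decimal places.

44.71 wt%

M(Mg3Al2Si3O12) = 403.122 g/mol; M(SiO2) = 60.083 g/mol.
Moles SiO2 per formula unit = 3 Si ÷ 1 = 3.0000.
SiO2 fraction = (3.0000 × 60.083) / 403.122 = 180.249/403.122 = 0.4471.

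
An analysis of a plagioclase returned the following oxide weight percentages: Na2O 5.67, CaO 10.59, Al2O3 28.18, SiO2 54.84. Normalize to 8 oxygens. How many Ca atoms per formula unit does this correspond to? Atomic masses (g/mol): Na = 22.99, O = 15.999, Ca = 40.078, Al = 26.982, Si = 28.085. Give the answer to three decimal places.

0.515 Ca apfu

5.67 wt% Na2O ÷ 61.979 g/mol = 0.09148 mol, giving 0.18296 Na and 0.09148 O.
10.59 wt% CaO ÷ 56.077 g/mol = 0.18885 mol, giving 0.18885 Ca and 0.18885 O.
28.18 wt% Al2O3 ÷ 101.961 g/mol = 0.27638 mol, giving 0.55276 Al and 0.82914 O.
54.84 wt% SiO2 ÷ 60.083 g/mol = 0.91274 mol, giving 0.91274 Si and 1.82548 O.
Oxygen sums to 2.93495; scaling by 8/2.93495 = 2.72577 puts the formula on 8 O.
Ca: 0.18885 × 2.72577 = 0.515 atoms per formula unit.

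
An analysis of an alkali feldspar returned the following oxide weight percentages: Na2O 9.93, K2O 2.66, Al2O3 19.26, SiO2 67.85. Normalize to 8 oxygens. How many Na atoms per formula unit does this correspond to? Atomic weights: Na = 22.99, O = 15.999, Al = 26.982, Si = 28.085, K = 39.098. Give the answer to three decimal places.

Na2O: 9.93/61.979 = 0.16022 mol → 0.32044 mol Na, 0.16022 mol O.
K2O: 2.66/94.195 = 0.02824 mol → 0.05648 mol K, 0.02824 mol O.
Al2O3: 19.26/101.961 = 0.18890 mol → 0.37780 mol Al, 0.56670 mol O.
SiO2: 67.85/60.083 = 1.12927 mol → 1.12927 mol Si, 2.25854 mol O.
Total oxygen = 3.01370 mol. Normalization factor = 8/3.01370 = 2.65454.
Na per 8 O = 0.32044 × 2.65454 = 0.851.

0.851 Na apfu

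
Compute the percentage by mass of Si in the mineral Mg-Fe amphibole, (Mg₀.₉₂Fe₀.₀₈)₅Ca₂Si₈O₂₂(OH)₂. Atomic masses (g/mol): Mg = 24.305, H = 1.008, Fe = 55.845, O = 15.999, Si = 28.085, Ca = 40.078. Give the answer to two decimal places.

M((Mg₀.₉₂Fe₀.₀₈)₅Ca₂Si₈O₂₂(OH)₂) = 824.969 g/mol.
Si contributes 8 × 28.085 = 224.680 g per mole.
224.680/824.969 = 0.2723 → 27.23%.

27.23 weight percent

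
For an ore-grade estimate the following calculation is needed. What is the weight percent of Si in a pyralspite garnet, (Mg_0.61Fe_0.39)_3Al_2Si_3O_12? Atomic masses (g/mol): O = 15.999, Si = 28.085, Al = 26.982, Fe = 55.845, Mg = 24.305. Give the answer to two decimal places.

Formula mass = 1.83×24.305 + 1.17×55.845 + 2×26.982 + 3×28.085 + 12×15.999 = 440.024 g/mol, of which 84.255 g is Si.
So Si makes up 84.255/440.024 = 0.1915 of the mass, i.e. 19.15%.

19.15 weight percent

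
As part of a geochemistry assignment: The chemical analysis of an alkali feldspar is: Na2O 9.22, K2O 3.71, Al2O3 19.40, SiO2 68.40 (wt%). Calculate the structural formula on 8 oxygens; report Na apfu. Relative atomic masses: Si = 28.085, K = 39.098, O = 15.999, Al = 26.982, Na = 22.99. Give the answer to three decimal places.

Na2O (M=61.979): mol = 0.14876; Na = 0.29752, O = 0.14876.
K2O (M=94.195): mol = 0.03939; K = 0.07878, O = 0.03939.
Al2O3 (M=101.961): mol = 0.19027; Al = 0.38054, O = 0.57081.
SiO2 (M=60.083): mol = 1.13843; Si = 1.13843, O = 2.27686.
ΣO = 3.03582; factor = 8/ΣO = 2.63520.
Na apfu = 0.29752 × 2.63520 = 0.784.

0.784 Na apfu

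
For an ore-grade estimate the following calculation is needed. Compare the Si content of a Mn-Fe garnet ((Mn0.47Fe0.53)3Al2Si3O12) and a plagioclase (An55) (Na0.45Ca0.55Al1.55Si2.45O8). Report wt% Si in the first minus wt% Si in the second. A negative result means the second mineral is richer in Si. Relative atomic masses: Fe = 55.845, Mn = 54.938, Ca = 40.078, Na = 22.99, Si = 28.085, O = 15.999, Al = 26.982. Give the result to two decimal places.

-8.42 percentage points

Si in (Mn0.47Fe0.53)3Al2Si3O12: molar mass 496.463 g/mol; 3×28.085 = 84.255 g → 16.97 wt%.
Si in Na0.45Ca0.55Al1.55Si2.45O8: molar mass 271.011 g/mol; 2.45×28.085 = 68.808 g → 25.39 wt%.
Difference = 16.97 − 25.39 = -8.42 percentage points.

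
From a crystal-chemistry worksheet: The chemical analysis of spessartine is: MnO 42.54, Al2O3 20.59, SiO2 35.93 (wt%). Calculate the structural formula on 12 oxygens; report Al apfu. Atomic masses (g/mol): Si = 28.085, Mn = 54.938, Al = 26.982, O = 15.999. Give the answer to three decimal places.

2.018 Al apfu

MnO (M=70.937): mol = 0.59969; Mn = 0.59969, O = 0.59969.
Al2O3 (M=101.961): mol = 0.20194; Al = 0.40388, O = 0.60582.
SiO2 (M=60.083): mol = 0.59801; Si = 0.59801, O = 1.19602.
ΣO = 2.40153; factor = 12/ΣO = 4.99681.
Al apfu = 0.40388 × 4.99681 = 2.018.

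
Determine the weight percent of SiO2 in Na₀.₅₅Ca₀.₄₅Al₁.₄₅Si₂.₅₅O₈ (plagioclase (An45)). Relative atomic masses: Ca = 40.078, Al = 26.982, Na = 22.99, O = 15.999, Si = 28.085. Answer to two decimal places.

Formula mass = 269.412 g/mol.
2.55 Si → 2.5500 mol SiO2 per formula unit; M(SiO2) = 60.083, so SiO2 mass = 153.212 g.
153.212/269.412 × 100 = 56.87 wt%.

56.87 wt%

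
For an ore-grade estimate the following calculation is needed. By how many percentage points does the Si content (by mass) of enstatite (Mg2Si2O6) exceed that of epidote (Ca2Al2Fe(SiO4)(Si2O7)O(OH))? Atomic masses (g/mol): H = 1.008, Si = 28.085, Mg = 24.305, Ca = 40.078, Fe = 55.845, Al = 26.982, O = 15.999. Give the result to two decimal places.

M(Mg2Si2O6) = 200.774 g/mol, so wt% Si = 56.170/200.774 × 100 = 27.98%.
M(Ca2Al2Fe(SiO4)(Si2O7)O(OH)) = 483.215 g/mol, so wt% Si = 84.255/483.215 × 100 = 17.44%.
27.98 − 17.44 = 10.54 pp.

10.54 percentage points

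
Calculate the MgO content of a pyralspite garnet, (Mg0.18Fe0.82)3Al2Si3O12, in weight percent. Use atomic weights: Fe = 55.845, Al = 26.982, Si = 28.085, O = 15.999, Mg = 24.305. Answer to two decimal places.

M((Mg0.18Fe0.82)3Al2Si3O12) = 480.710 g/mol; M(MgO) = 40.304 g/mol.
Moles MgO per formula unit = 0.54 Mg ÷ 1 = 0.5400.
MgO fraction = (0.5400 × 40.304) / 480.710 = 21.764/480.710 = 0.0453.

4.53 wt%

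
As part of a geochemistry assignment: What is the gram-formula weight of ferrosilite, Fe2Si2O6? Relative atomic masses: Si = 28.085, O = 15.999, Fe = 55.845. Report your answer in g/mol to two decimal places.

Fe: 2 × 55.845 = 111.6900
Si: 2 × 28.085 = 56.1700
O: 6 × 15.999 = 95.9940
Summing the contributions gives the formula mass.

263.85 g/mol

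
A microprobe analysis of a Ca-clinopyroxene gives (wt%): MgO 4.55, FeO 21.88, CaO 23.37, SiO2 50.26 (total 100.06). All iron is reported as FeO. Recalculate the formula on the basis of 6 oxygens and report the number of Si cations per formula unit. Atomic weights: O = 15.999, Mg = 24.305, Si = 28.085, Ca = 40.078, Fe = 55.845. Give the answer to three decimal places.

2.002 Si apfu

MgO: 4.55/40.304 = 0.11289 mol → 0.11289 mol Mg, 0.11289 mol O.
FeO: 21.88/71.844 = 0.30455 mol → 0.30455 mol Fe, 0.30455 mol O.
CaO: 23.37/56.077 = 0.41675 mol → 0.41675 mol Ca, 0.41675 mol O.
SiO2: 50.26/60.083 = 0.83651 mol → 0.83651 mol Si, 1.67302 mol O.
Total oxygen = 2.50721 mol. Normalization factor = 6/2.50721 = 2.39310.
Si per 6 O = 0.83651 × 2.39310 = 2.002.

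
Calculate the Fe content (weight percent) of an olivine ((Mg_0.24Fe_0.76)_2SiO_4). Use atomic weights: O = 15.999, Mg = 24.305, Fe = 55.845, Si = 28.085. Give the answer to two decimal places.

Formula mass = 0.48*24.305 + 1.52*55.845 + 1*28.085 + 4*15.999 = 188.632 g/mol, of which 84.884 g is Fe.
So Fe makes up 84.884/188.632 = 0.4500 of the mass, i.e. 45.00%.

45.00 weight percent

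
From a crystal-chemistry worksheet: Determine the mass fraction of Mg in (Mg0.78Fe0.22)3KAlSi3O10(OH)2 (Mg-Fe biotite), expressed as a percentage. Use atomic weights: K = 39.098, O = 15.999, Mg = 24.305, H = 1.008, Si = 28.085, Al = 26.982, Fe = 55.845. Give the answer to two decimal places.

12.98 mass %

Molar mass of (Mg0.78Fe0.22)3KAlSi3O10(OH)2: 2.34×24.305 + 0.66×55.845 + 1×39.098 + 1×26.982 + 3×28.085 + 12×15.999 + 2×1.008 = 438.070 g/mol.
Mass of Mg per formula unit: 2.34 × 24.305 = 56.874 g.
Weight fraction Mg = 56.874 / 438.070 = 0.1298.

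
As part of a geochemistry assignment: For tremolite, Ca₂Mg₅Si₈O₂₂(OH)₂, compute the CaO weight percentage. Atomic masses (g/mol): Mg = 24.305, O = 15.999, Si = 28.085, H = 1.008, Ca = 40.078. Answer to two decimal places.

Formula mass = 812.353 g/mol.
2 Ca → 2.0000 mol CaO per formula unit; M(CaO) = 56.077, so CaO mass = 112.154 g.
112.154/812.353 × 100 = 13.81 wt%.

13.81 wt%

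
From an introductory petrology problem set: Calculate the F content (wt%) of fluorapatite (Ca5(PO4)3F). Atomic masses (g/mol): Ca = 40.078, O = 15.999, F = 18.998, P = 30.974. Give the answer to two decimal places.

3.77 wt%

M(Ca5(PO4)3F) = 504.298 g/mol.
F contributes 1 × 18.998 = 18.998 g per mole.
18.998/504.298 = 0.0377 → 3.77%.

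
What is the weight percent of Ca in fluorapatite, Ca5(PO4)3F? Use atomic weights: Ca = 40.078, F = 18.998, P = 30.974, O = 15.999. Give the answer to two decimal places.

39.74 weight percent

M(Ca5(PO4)3F) = 504.298 g/mol.
Ca contributes 5 × 40.078 = 200.390 g per mole.
200.390/504.298 = 0.3974 → 39.74%.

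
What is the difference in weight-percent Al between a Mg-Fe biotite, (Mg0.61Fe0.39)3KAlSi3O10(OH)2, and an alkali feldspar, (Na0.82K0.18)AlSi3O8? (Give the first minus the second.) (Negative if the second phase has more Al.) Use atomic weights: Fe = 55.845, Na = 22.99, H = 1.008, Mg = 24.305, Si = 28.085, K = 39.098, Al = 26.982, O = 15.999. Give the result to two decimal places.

-4.24 percentage points

Al in (Mg0.61Fe0.39)3KAlSi3O10(OH)2: molar mass 454.156 g/mol; 1×26.982 = 26.982 g → 5.94 wt%.
Al in (Na0.82K0.18)AlSi3O8: molar mass 265.118 g/mol; 1×26.982 = 26.982 g → 10.18 wt%.
Difference = 5.94 − 10.18 = -4.24 percentage points.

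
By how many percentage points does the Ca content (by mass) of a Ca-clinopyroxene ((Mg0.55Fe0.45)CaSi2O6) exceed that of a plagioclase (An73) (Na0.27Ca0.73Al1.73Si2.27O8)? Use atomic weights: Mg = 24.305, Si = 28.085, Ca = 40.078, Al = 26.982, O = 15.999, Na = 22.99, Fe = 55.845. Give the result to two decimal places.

6.69 percentage points

M((Mg0.55Fe0.45)CaSi2O6) = 230.740 g/mol, so wt% Ca = 40.078/230.740 × 100 = 17.37%.
M(Na0.27Ca0.73Al1.73Si2.27O8) = 273.888 g/mol, so wt% Ca = 29.257/273.888 × 100 = 10.68%.
17.37 − 10.68 = 6.69 pp.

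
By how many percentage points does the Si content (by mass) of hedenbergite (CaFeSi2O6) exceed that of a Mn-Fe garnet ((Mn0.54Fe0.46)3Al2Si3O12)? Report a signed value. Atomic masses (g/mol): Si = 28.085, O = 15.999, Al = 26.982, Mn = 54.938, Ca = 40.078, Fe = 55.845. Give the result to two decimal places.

5.66 percentage points

Si in CaFeSi2O6: molar mass 248.087 g/mol; 2×28.085 = 56.170 g → 22.64 wt%.
Si in (Mn0.54Fe0.46)3Al2Si3O12: molar mass 496.273 g/mol; 3×28.085 = 84.255 g → 16.98 wt%.
Difference = 22.64 − 16.98 = 5.66 percentage points.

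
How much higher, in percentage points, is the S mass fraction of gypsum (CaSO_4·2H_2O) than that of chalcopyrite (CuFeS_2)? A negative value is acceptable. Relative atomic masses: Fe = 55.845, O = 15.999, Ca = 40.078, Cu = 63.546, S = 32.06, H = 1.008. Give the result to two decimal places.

First mineral: 32.060 g S in 172.164 g formula = 18.62 wt% S.
Second mineral: 64.120 g S in 183.511 g formula = 34.94 wt% S.
18.62% − 34.94% gives a difference of -16.32 percentage points.

-16.32 percentage points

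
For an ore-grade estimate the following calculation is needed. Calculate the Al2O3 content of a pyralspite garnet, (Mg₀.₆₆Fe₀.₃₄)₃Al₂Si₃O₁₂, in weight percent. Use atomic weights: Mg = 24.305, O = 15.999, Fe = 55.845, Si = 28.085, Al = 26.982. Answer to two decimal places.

M((Mg₀.₆₆Fe₀.₃₄)₃Al₂Si₃O₁₂) = 435.293 g/mol; M(Al2O3) = 101.961 g/mol.
Moles Al2O3 per formula unit = 2 Al ÷ 2 = 1.0000.
Al2O3 fraction = (1.0000 × 101.961) / 435.293 = 101.961/435.293 = 0.2342.

23.42 wt%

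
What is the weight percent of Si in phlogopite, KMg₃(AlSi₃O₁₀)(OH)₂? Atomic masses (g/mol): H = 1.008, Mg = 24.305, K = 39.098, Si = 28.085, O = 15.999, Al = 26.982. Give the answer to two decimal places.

20.19 weight percent

M(KMg₃(AlSi₃O₁₀)(OH)₂) = 417.254 g/mol.
Si contributes 3 × 28.085 = 84.255 g per mole.
84.255/417.254 = 0.2019 → 20.19%.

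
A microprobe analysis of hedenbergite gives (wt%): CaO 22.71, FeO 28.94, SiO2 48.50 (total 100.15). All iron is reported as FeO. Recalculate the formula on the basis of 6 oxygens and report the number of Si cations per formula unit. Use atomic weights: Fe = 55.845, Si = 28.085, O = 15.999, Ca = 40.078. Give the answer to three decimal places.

CaO (M=56.077): mol = 0.40498; Ca = 0.40498, O = 0.40498.
FeO (M=71.844): mol = 0.40282; Fe = 0.40282, O = 0.40282.
SiO2 (M=60.083): mol = 0.80722; Si = 0.80722, O = 1.61444.
ΣO = 2.42224; factor = 6/ΣO = 2.47705.
Si apfu = 0.80722 × 2.47705 = 2.000.

2.000 Si apfu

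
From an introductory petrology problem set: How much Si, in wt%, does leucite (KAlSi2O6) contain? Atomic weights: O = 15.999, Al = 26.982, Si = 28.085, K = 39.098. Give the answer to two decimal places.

25.74 wt%

Formula mass = 1*39.098 + 1*26.982 + 2*28.085 + 6*15.999 = 218.244 g/mol, of which 56.170 g is Si.
So Si makes up 56.170/218.244 = 0.2574 of the mass, i.e. 25.74%.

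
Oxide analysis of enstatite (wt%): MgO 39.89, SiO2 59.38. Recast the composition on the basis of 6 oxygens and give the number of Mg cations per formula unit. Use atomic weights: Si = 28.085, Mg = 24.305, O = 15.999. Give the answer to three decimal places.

2.002 Mg apfu

39.89 wt% MgO ÷ 40.304 g/mol = 0.98973 mol, giving 0.98973 Mg and 0.98973 O.
59.38 wt% SiO2 ÷ 60.083 g/mol = 0.98830 mol, giving 0.98830 Si and 1.97660 O.
Oxygen sums to 2.96633; scaling by 6/2.96633 = 2.02270 puts the formula on 6 O.
Mg: 0.98973 × 2.02270 = 2.002 atoms per formula unit.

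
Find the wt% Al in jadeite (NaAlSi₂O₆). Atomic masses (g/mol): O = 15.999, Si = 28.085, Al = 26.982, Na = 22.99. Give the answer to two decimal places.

M(NaAlSi₂O₆) = 202.136 g/mol.
Al contributes 1 × 26.982 = 26.982 g per mole.
26.982/202.136 = 0.1335 → 13.35%.

13.35 wt%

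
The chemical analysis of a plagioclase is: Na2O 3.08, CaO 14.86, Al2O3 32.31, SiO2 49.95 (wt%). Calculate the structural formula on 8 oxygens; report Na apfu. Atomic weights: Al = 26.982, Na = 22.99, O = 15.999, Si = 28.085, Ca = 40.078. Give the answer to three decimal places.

0.272 Na apfu

Na2O: 3.08/61.979 = 0.04969 mol → 0.09938 mol Na, 0.04969 mol O.
CaO: 14.86/56.077 = 0.26499 mol → 0.26499 mol Ca, 0.26499 mol O.
Al2O3: 32.31/101.961 = 0.31689 mol → 0.63378 mol Al, 0.95067 mol O.
SiO2: 49.95/60.083 = 0.83135 mol → 0.83135 mol Si, 1.66270 mol O.
Total oxygen = 2.92805 mol. Normalization factor = 8/2.92805 = 2.73219.
Na per 8 O = 0.09938 × 2.73219 = 0.272.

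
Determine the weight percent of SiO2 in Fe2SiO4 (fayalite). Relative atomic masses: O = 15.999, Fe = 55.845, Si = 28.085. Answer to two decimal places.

29.49 wt%

Formula mass = 203.771 g/mol.
1 Si → 1.0000 mol SiO2 per formula unit; M(SiO2) = 60.083, so SiO2 mass = 60.083 g.
60.083/203.771 × 100 = 29.49 wt%.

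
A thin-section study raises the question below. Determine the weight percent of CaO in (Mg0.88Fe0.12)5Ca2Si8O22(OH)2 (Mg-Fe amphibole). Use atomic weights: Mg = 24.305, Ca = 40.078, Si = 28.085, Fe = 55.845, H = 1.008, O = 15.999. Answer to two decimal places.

13.49 wt%

Molar mass of (Mg0.88Fe0.12)5Ca2Si8O22(OH)2 = 4.40*24.305 + 0.60*55.845 + 2*40.078 + 8*28.085 + 24*15.999 + 2*1.008 = 831.277 g/mol.
Each formula unit contains 2 Ca, equivalent to 2/1 = 2.0000 mol CaO.
M(CaO) = 1×40.078 + 1×15.999 = 56.077 g/mol.
Mass of CaO per formula unit = 2.0000 × 56.077 = 112.154 g.
CaO wt% = 112.154 / 831.277 × 100 = 13.49%.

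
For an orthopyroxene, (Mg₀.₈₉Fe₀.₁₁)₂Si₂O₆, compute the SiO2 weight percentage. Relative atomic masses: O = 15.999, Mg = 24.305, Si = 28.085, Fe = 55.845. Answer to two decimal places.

M((Mg₀.₈₉Fe₀.₁₁)₂Si₂O₆) = 207.713 g/mol; M(SiO2) = 60.083 g/mol.
Moles SiO2 per formula unit = 2 Si ÷ 1 = 2.0000.
SiO2 fraction = (2.0000 × 60.083) / 207.713 = 120.166/207.713 = 0.5785.

57.85 wt%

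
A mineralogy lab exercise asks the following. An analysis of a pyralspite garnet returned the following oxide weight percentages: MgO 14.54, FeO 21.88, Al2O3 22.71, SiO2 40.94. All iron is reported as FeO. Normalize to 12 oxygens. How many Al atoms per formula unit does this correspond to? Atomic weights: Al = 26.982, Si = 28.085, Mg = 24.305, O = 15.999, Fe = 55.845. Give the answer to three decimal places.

MgO (M=40.304): mol = 0.36076; Mg = 0.36076, O = 0.36076.
FeO (M=71.844): mol = 0.30455; Fe = 0.30455, O = 0.30455.
Al2O3 (M=101.961): mol = 0.22273; Al = 0.44546, O = 0.66819.
SiO2 (M=60.083): mol = 0.68139; Si = 0.68139, O = 1.36278.
ΣO = 2.69628; factor = 12/ΣO = 4.45058.
Al apfu = 0.44546 × 4.45058 = 1.983.

1.983 Al apfu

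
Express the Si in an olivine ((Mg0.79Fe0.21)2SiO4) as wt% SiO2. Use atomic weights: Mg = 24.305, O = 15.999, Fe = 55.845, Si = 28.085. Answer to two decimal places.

39.03 wt%

M((Mg0.79Fe0.21)2SiO4) = 153.938 g/mol; M(SiO2) = 60.083 g/mol.
Moles SiO2 per formula unit = 1 Si ÷ 1 = 1.0000.
SiO2 fraction = (1.0000 × 60.083) / 153.938 = 60.083/153.938 = 0.3903.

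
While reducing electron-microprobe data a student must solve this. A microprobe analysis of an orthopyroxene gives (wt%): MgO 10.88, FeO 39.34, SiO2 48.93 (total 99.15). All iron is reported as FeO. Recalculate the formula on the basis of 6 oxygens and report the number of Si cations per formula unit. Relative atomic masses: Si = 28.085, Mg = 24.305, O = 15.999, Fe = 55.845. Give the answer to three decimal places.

MgO (M=40.304): mol = 0.26995; Mg = 0.26995, O = 0.26995.
FeO (M=71.844): mol = 0.54758; Fe = 0.54758, O = 0.54758.
SiO2 (M=60.083): mol = 0.81437; Si = 0.81437, O = 1.62874.
ΣO = 2.44627; factor = 6/ΣO = 2.45271.
Si apfu = 0.81437 × 2.45271 = 1.997.

1.997 Si apfu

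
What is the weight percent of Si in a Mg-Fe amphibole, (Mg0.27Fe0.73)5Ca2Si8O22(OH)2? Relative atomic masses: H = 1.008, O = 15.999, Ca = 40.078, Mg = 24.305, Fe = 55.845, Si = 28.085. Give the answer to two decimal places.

24.22 mass %

Molar mass of (Mg0.27Fe0.73)5Ca2Si8O22(OH)2: 1.35*24.305 + 3.65*55.845 + 2*40.078 + 8*28.085 + 24*15.999 + 2*1.008 = 927.474 g/mol.
Mass of Si per formula unit: 8 × 28.085 = 224.680 g.
Weight fraction Si = 224.680 / 927.474 = 0.2422.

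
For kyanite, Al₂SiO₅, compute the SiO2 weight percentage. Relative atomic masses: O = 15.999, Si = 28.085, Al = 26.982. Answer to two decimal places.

Formula mass = 162.044 g/mol.
1 Si → 1.0000 mol SiO2 per formula unit; M(SiO2) = 60.083, so SiO2 mass = 60.083 g.
60.083/162.044 × 100 = 37.08 wt%.

37.08 wt%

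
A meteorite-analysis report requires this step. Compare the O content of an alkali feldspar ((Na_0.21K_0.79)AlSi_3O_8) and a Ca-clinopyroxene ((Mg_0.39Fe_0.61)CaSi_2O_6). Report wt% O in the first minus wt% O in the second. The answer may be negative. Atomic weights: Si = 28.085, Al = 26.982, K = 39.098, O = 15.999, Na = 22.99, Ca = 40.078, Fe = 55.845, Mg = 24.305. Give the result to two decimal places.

5.84 percentage points

M((Na_0.21K_0.79)AlSi_3O_8) = 274.944 g/mol, so wt% O = 127.992/274.944 × 100 = 46.55%.
M((Mg_0.39Fe_0.61)CaSi_2O_6) = 235.786 g/mol, so wt% O = 95.994/235.786 × 100 = 40.71%.
46.55 − 40.71 = 5.84 pp.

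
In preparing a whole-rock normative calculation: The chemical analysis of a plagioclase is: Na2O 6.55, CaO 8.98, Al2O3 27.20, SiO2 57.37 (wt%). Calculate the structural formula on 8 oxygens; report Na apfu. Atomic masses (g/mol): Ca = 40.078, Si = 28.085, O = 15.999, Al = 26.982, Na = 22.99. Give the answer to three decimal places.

0.568 Na apfu

Na2O (M=61.979): mol = 0.10568; Na = 0.21136, O = 0.10568.
CaO (M=56.077): mol = 0.16014; Ca = 0.16014, O = 0.16014.
Al2O3 (M=101.961): mol = 0.26677; Al = 0.53354, O = 0.80031.
SiO2 (M=60.083): mol = 0.95485; Si = 0.95485, O = 1.90970.
ΣO = 2.97583; factor = 8/ΣO = 2.68833.
Na apfu = 0.21136 × 2.68833 = 0.568.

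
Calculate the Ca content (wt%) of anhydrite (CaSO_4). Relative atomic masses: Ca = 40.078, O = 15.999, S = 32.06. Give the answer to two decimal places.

Formula mass = 1×40.078 + 1×32.06 + 4×15.999 = 136.134 g/mol, of which 40.078 g is Ca.
So Ca makes up 40.078/136.134 = 0.2944 of the mass, i.e. 29.44%.

29.44 wt%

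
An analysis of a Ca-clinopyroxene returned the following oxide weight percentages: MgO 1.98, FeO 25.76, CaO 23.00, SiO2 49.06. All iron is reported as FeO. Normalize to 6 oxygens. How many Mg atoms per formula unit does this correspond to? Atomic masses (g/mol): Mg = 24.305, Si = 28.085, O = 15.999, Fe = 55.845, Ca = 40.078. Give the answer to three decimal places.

0.120 Mg apfu

MgO (M=40.304): mol = 0.04913; Mg = 0.04913, O = 0.04913.
FeO (M=71.844): mol = 0.35855; Fe = 0.35855, O = 0.35855.
CaO (M=56.077): mol = 0.41015; Ca = 0.41015, O = 0.41015.
SiO2 (M=60.083): mol = 0.81654; Si = 0.81654, O = 1.63308.
ΣO = 2.45091; factor = 6/ΣO = 2.44807.
Mg apfu = 0.04913 × 2.44807 = 0.120.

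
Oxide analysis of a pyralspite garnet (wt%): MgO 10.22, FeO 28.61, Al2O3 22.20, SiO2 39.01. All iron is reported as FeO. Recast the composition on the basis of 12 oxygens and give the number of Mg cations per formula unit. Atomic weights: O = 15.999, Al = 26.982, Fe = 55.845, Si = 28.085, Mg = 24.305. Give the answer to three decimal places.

1.169 Mg apfu

MgO: 10.22/40.304 = 0.25357 mol → 0.25357 mol Mg, 0.25357 mol O.
FeO: 28.61/71.844 = 0.39822 mol → 0.39822 mol Fe, 0.39822 mol O.
Al2O3: 22.20/101.961 = 0.21773 mol → 0.43546 mol Al, 0.65319 mol O.
SiO2: 39.01/60.083 = 0.64927 mol → 0.64927 mol Si, 1.29854 mol O.
Total oxygen = 2.60352 mol. Normalization factor = 12/2.60352 = 4.60914.
Mg per 12 O = 0.25357 × 4.60914 = 1.169.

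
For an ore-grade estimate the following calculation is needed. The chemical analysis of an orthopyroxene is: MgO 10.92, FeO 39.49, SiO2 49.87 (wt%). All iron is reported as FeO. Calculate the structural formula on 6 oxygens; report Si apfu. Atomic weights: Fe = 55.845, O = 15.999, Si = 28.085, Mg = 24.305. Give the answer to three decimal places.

2.008 Si apfu

MgO: 10.92/40.304 = 0.27094 mol → 0.27094 mol Mg, 0.27094 mol O.
FeO: 39.49/71.844 = 0.54966 mol → 0.54966 mol Fe, 0.54966 mol O.
SiO2: 49.87/60.083 = 0.83002 mol → 0.83002 mol Si, 1.66004 mol O.
Total oxygen = 2.48064 mol. Normalization factor = 6/2.48064 = 2.41873.
Si per 6 O = 0.83002 × 2.41873 = 2.008.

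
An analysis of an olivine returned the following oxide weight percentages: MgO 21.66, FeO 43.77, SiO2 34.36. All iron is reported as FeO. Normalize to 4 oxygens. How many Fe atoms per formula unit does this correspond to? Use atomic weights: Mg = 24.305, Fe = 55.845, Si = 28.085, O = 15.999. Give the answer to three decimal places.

MgO: 21.66/40.304 = 0.53742 mol → 0.53742 mol Mg, 0.53742 mol O.
FeO: 43.77/71.844 = 0.60924 mol → 0.60924 mol Fe, 0.60924 mol O.
SiO2: 34.36/60.083 = 0.57188 mol → 0.57188 mol Si, 1.14376 mol O.
Total oxygen = 2.29042 mol. Normalization factor = 4/2.29042 = 1.74640.
Fe per 4 O = 0.60924 × 1.74640 = 1.064.

1.064 Fe apfu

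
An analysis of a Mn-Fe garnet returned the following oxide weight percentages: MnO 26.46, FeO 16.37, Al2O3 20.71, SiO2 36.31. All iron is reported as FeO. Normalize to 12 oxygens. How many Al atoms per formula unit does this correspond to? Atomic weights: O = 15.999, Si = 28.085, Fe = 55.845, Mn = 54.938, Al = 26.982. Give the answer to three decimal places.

2.015 Al apfu

26.46 wt% MnO ÷ 70.937 g/mol = 0.37301 mol, giving 0.37301 Mn and 0.37301 O.
16.37 wt% FeO ÷ 71.844 g/mol = 0.22785 mol, giving 0.22785 Fe and 0.22785 O.
20.71 wt% Al2O3 ÷ 101.961 g/mol = 0.20312 mol, giving 0.40624 Al and 0.60936 O.
36.31 wt% SiO2 ÷ 60.083 g/mol = 0.60433 mol, giving 0.60433 Si and 1.20866 O.
Oxygen sums to 2.41888; scaling by 12/2.41888 = 4.96097 puts the formula on 12 O.
Al: 0.40624 × 4.96097 = 2.015 atoms per formula unit.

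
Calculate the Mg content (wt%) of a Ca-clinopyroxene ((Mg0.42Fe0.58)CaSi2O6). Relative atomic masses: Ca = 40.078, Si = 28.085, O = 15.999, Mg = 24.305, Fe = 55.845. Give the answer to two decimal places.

Formula mass = 0.42·24.305 + 0.58·55.845 + 1·40.078 + 2·28.085 + 6·15.999 = 234.840 g/mol, of which 10.208 g is Mg.
So Mg makes up 10.208/234.840 = 0.0435 of the mass, i.e. 4.35%.

4.35 wt%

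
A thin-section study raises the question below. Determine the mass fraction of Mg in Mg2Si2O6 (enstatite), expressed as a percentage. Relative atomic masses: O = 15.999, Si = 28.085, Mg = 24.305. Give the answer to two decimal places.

Formula mass = 2*24.305 + 2*28.085 + 6*15.999 = 200.774 g/mol, of which 48.610 g is Mg.
So Mg makes up 48.610/200.774 = 0.2421 of the mass, i.e. 24.21%.

24.21 weight percent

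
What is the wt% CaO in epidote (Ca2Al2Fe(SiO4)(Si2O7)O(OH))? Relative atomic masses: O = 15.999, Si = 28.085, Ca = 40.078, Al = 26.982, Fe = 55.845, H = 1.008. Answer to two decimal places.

Molar mass of Ca2Al2Fe(SiO4)(Si2O7)O(OH) = 2×40.078 + 2×26.982 + 1×55.845 + 3×28.085 + 13×15.999 + 1×1.008 = 483.215 g/mol.
Each formula unit contains 2 Ca, equivalent to 2/1 = 2.0000 mol CaO.
M(CaO) = 1×40.078 + 1×15.999 = 56.077 g/mol.
Mass of CaO per formula unit = 2.0000 × 56.077 = 112.154 g.
CaO wt% = 112.154 / 483.215 × 100 = 23.21%.

23.21 wt%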